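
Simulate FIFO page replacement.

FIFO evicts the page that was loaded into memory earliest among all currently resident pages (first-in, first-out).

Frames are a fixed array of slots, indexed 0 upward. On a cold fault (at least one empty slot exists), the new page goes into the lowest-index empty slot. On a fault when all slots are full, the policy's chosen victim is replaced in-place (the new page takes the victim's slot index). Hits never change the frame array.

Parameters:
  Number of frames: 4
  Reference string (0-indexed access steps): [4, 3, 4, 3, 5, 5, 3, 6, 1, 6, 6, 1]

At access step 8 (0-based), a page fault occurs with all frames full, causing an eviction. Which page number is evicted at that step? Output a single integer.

Answer: 4

Derivation:
Step 0: ref 4 -> FAULT, frames=[4,-,-,-]
Step 1: ref 3 -> FAULT, frames=[4,3,-,-]
Step 2: ref 4 -> HIT, frames=[4,3,-,-]
Step 3: ref 3 -> HIT, frames=[4,3,-,-]
Step 4: ref 5 -> FAULT, frames=[4,3,5,-]
Step 5: ref 5 -> HIT, frames=[4,3,5,-]
Step 6: ref 3 -> HIT, frames=[4,3,5,-]
Step 7: ref 6 -> FAULT, frames=[4,3,5,6]
Step 8: ref 1 -> FAULT, evict 4, frames=[1,3,5,6]
At step 8: evicted page 4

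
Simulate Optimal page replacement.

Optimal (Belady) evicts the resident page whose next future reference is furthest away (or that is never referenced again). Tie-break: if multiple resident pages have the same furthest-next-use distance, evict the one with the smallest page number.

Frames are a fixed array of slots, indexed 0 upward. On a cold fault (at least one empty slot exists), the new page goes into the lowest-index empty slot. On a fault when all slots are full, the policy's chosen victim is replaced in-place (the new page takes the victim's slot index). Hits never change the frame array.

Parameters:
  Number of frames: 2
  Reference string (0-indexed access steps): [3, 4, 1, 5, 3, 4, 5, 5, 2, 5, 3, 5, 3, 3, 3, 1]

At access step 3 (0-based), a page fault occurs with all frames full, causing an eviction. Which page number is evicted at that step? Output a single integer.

Step 0: ref 3 -> FAULT, frames=[3,-]
Step 1: ref 4 -> FAULT, frames=[3,4]
Step 2: ref 1 -> FAULT, evict 4, frames=[3,1]
Step 3: ref 5 -> FAULT, evict 1, frames=[3,5]
At step 3: evicted page 1

Answer: 1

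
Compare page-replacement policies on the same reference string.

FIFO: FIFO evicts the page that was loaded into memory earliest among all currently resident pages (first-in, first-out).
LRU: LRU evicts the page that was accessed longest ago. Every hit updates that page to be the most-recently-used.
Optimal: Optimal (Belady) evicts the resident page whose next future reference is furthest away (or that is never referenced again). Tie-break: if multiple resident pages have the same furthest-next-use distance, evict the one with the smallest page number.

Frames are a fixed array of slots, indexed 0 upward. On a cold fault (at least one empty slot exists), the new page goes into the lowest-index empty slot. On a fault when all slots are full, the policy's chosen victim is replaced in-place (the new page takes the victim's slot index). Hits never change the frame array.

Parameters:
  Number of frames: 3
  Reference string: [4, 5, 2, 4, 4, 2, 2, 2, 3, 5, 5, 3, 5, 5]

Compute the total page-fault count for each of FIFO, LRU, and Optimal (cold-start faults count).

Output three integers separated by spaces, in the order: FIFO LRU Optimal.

--- FIFO ---
  step 0: ref 4 -> FAULT, frames=[4,-,-] (faults so far: 1)
  step 1: ref 5 -> FAULT, frames=[4,5,-] (faults so far: 2)
  step 2: ref 2 -> FAULT, frames=[4,5,2] (faults so far: 3)
  step 3: ref 4 -> HIT, frames=[4,5,2] (faults so far: 3)
  step 4: ref 4 -> HIT, frames=[4,5,2] (faults so far: 3)
  step 5: ref 2 -> HIT, frames=[4,5,2] (faults so far: 3)
  step 6: ref 2 -> HIT, frames=[4,5,2] (faults so far: 3)
  step 7: ref 2 -> HIT, frames=[4,5,2] (faults so far: 3)
  step 8: ref 3 -> FAULT, evict 4, frames=[3,5,2] (faults so far: 4)
  step 9: ref 5 -> HIT, frames=[3,5,2] (faults so far: 4)
  step 10: ref 5 -> HIT, frames=[3,5,2] (faults so far: 4)
  step 11: ref 3 -> HIT, frames=[3,5,2] (faults so far: 4)
  step 12: ref 5 -> HIT, frames=[3,5,2] (faults so far: 4)
  step 13: ref 5 -> HIT, frames=[3,5,2] (faults so far: 4)
  FIFO total faults: 4
--- LRU ---
  step 0: ref 4 -> FAULT, frames=[4,-,-] (faults so far: 1)
  step 1: ref 5 -> FAULT, frames=[4,5,-] (faults so far: 2)
  step 2: ref 2 -> FAULT, frames=[4,5,2] (faults so far: 3)
  step 3: ref 4 -> HIT, frames=[4,5,2] (faults so far: 3)
  step 4: ref 4 -> HIT, frames=[4,5,2] (faults so far: 3)
  step 5: ref 2 -> HIT, frames=[4,5,2] (faults so far: 3)
  step 6: ref 2 -> HIT, frames=[4,5,2] (faults so far: 3)
  step 7: ref 2 -> HIT, frames=[4,5,2] (faults so far: 3)
  step 8: ref 3 -> FAULT, evict 5, frames=[4,3,2] (faults so far: 4)
  step 9: ref 5 -> FAULT, evict 4, frames=[5,3,2] (faults so far: 5)
  step 10: ref 5 -> HIT, frames=[5,3,2] (faults so far: 5)
  step 11: ref 3 -> HIT, frames=[5,3,2] (faults so far: 5)
  step 12: ref 5 -> HIT, frames=[5,3,2] (faults so far: 5)
  step 13: ref 5 -> HIT, frames=[5,3,2] (faults so far: 5)
  LRU total faults: 5
--- Optimal ---
  step 0: ref 4 -> FAULT, frames=[4,-,-] (faults so far: 1)
  step 1: ref 5 -> FAULT, frames=[4,5,-] (faults so far: 2)
  step 2: ref 2 -> FAULT, frames=[4,5,2] (faults so far: 3)
  step 3: ref 4 -> HIT, frames=[4,5,2] (faults so far: 3)
  step 4: ref 4 -> HIT, frames=[4,5,2] (faults so far: 3)
  step 5: ref 2 -> HIT, frames=[4,5,2] (faults so far: 3)
  step 6: ref 2 -> HIT, frames=[4,5,2] (faults so far: 3)
  step 7: ref 2 -> HIT, frames=[4,5,2] (faults so far: 3)
  step 8: ref 3 -> FAULT, evict 2, frames=[4,5,3] (faults so far: 4)
  step 9: ref 5 -> HIT, frames=[4,5,3] (faults so far: 4)
  step 10: ref 5 -> HIT, frames=[4,5,3] (faults so far: 4)
  step 11: ref 3 -> HIT, frames=[4,5,3] (faults so far: 4)
  step 12: ref 5 -> HIT, frames=[4,5,3] (faults so far: 4)
  step 13: ref 5 -> HIT, frames=[4,5,3] (faults so far: 4)
  Optimal total faults: 4

Answer: 4 5 4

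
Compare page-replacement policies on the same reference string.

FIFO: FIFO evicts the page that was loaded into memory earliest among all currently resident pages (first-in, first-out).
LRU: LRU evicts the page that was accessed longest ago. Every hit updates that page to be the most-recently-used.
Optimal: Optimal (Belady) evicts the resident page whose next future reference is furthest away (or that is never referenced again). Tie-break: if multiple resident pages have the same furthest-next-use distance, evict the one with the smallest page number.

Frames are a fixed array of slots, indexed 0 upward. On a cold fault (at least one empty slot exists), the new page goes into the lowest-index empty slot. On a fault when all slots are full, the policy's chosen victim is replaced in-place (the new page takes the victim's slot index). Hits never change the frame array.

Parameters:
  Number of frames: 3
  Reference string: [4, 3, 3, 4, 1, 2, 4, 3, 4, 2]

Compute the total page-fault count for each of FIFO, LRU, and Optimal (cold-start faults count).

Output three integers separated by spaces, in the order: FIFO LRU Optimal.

Answer: 6 5 4

Derivation:
--- FIFO ---
  step 0: ref 4 -> FAULT, frames=[4,-,-] (faults so far: 1)
  step 1: ref 3 -> FAULT, frames=[4,3,-] (faults so far: 2)
  step 2: ref 3 -> HIT, frames=[4,3,-] (faults so far: 2)
  step 3: ref 4 -> HIT, frames=[4,3,-] (faults so far: 2)
  step 4: ref 1 -> FAULT, frames=[4,3,1] (faults so far: 3)
  step 5: ref 2 -> FAULT, evict 4, frames=[2,3,1] (faults so far: 4)
  step 6: ref 4 -> FAULT, evict 3, frames=[2,4,1] (faults so far: 5)
  step 7: ref 3 -> FAULT, evict 1, frames=[2,4,3] (faults so far: 6)
  step 8: ref 4 -> HIT, frames=[2,4,3] (faults so far: 6)
  step 9: ref 2 -> HIT, frames=[2,4,3] (faults so far: 6)
  FIFO total faults: 6
--- LRU ---
  step 0: ref 4 -> FAULT, frames=[4,-,-] (faults so far: 1)
  step 1: ref 3 -> FAULT, frames=[4,3,-] (faults so far: 2)
  step 2: ref 3 -> HIT, frames=[4,3,-] (faults so far: 2)
  step 3: ref 4 -> HIT, frames=[4,3,-] (faults so far: 2)
  step 4: ref 1 -> FAULT, frames=[4,3,1] (faults so far: 3)
  step 5: ref 2 -> FAULT, evict 3, frames=[4,2,1] (faults so far: 4)
  step 6: ref 4 -> HIT, frames=[4,2,1] (faults so far: 4)
  step 7: ref 3 -> FAULT, evict 1, frames=[4,2,3] (faults so far: 5)
  step 8: ref 4 -> HIT, frames=[4,2,3] (faults so far: 5)
  step 9: ref 2 -> HIT, frames=[4,2,3] (faults so far: 5)
  LRU total faults: 5
--- Optimal ---
  step 0: ref 4 -> FAULT, frames=[4,-,-] (faults so far: 1)
  step 1: ref 3 -> FAULT, frames=[4,3,-] (faults so far: 2)
  step 2: ref 3 -> HIT, frames=[4,3,-] (faults so far: 2)
  step 3: ref 4 -> HIT, frames=[4,3,-] (faults so far: 2)
  step 4: ref 1 -> FAULT, frames=[4,3,1] (faults so far: 3)
  step 5: ref 2 -> FAULT, evict 1, frames=[4,3,2] (faults so far: 4)
  step 6: ref 4 -> HIT, frames=[4,3,2] (faults so far: 4)
  step 7: ref 3 -> HIT, frames=[4,3,2] (faults so far: 4)
  step 8: ref 4 -> HIT, frames=[4,3,2] (faults so far: 4)
  step 9: ref 2 -> HIT, frames=[4,3,2] (faults so far: 4)
  Optimal total faults: 4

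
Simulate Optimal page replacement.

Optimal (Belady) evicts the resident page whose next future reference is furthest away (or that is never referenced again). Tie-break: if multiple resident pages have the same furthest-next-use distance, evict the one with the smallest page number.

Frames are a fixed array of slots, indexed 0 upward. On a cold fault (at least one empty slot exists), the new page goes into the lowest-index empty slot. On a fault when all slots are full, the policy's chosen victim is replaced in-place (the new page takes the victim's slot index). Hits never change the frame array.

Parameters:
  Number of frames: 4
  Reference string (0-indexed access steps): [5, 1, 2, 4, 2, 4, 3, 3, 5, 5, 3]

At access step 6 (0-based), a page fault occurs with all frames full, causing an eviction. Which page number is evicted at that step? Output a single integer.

Step 0: ref 5 -> FAULT, frames=[5,-,-,-]
Step 1: ref 1 -> FAULT, frames=[5,1,-,-]
Step 2: ref 2 -> FAULT, frames=[5,1,2,-]
Step 3: ref 4 -> FAULT, frames=[5,1,2,4]
Step 4: ref 2 -> HIT, frames=[5,1,2,4]
Step 5: ref 4 -> HIT, frames=[5,1,2,4]
Step 6: ref 3 -> FAULT, evict 1, frames=[5,3,2,4]
At step 6: evicted page 1

Answer: 1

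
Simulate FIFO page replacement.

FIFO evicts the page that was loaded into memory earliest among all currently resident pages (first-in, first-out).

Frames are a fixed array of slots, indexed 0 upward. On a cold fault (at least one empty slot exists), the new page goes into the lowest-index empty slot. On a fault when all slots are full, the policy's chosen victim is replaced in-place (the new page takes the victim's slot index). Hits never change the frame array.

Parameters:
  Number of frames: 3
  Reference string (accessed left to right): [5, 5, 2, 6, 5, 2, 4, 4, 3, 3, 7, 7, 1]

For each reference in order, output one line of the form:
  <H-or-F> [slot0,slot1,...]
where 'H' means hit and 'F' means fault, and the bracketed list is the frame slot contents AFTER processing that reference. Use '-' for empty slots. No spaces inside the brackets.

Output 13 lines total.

F [5,-,-]
H [5,-,-]
F [5,2,-]
F [5,2,6]
H [5,2,6]
H [5,2,6]
F [4,2,6]
H [4,2,6]
F [4,3,6]
H [4,3,6]
F [4,3,7]
H [4,3,7]
F [1,3,7]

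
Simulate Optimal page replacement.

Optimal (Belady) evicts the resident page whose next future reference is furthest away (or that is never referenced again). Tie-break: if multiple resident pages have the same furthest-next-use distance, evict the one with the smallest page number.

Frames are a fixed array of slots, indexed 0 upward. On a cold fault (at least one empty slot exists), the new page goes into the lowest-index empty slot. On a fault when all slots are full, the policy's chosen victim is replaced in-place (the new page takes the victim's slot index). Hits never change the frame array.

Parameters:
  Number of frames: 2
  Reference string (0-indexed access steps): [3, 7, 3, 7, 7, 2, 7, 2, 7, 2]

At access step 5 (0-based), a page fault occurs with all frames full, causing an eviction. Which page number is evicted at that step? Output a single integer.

Step 0: ref 3 -> FAULT, frames=[3,-]
Step 1: ref 7 -> FAULT, frames=[3,7]
Step 2: ref 3 -> HIT, frames=[3,7]
Step 3: ref 7 -> HIT, frames=[3,7]
Step 4: ref 7 -> HIT, frames=[3,7]
Step 5: ref 2 -> FAULT, evict 3, frames=[2,7]
At step 5: evicted page 3

Answer: 3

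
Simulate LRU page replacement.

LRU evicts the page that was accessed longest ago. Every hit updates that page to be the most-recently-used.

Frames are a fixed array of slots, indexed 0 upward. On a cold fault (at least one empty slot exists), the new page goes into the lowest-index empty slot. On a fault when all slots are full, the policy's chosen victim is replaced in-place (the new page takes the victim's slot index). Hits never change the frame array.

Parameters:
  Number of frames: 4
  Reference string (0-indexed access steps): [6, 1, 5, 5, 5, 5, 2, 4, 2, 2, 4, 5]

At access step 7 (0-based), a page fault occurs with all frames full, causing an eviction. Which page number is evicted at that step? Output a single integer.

Step 0: ref 6 -> FAULT, frames=[6,-,-,-]
Step 1: ref 1 -> FAULT, frames=[6,1,-,-]
Step 2: ref 5 -> FAULT, frames=[6,1,5,-]
Step 3: ref 5 -> HIT, frames=[6,1,5,-]
Step 4: ref 5 -> HIT, frames=[6,1,5,-]
Step 5: ref 5 -> HIT, frames=[6,1,5,-]
Step 6: ref 2 -> FAULT, frames=[6,1,5,2]
Step 7: ref 4 -> FAULT, evict 6, frames=[4,1,5,2]
At step 7: evicted page 6

Answer: 6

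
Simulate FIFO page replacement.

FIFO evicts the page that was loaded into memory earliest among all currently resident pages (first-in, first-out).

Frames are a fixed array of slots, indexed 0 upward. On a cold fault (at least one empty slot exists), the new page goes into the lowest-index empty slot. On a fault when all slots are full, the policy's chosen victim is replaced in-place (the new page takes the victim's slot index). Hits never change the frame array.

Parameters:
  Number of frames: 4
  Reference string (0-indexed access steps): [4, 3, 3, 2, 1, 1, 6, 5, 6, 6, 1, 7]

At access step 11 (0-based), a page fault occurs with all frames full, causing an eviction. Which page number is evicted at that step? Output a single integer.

Step 0: ref 4 -> FAULT, frames=[4,-,-,-]
Step 1: ref 3 -> FAULT, frames=[4,3,-,-]
Step 2: ref 3 -> HIT, frames=[4,3,-,-]
Step 3: ref 2 -> FAULT, frames=[4,3,2,-]
Step 4: ref 1 -> FAULT, frames=[4,3,2,1]
Step 5: ref 1 -> HIT, frames=[4,3,2,1]
Step 6: ref 6 -> FAULT, evict 4, frames=[6,3,2,1]
Step 7: ref 5 -> FAULT, evict 3, frames=[6,5,2,1]
Step 8: ref 6 -> HIT, frames=[6,5,2,1]
Step 9: ref 6 -> HIT, frames=[6,5,2,1]
Step 10: ref 1 -> HIT, frames=[6,5,2,1]
Step 11: ref 7 -> FAULT, evict 2, frames=[6,5,7,1]
At step 11: evicted page 2

Answer: 2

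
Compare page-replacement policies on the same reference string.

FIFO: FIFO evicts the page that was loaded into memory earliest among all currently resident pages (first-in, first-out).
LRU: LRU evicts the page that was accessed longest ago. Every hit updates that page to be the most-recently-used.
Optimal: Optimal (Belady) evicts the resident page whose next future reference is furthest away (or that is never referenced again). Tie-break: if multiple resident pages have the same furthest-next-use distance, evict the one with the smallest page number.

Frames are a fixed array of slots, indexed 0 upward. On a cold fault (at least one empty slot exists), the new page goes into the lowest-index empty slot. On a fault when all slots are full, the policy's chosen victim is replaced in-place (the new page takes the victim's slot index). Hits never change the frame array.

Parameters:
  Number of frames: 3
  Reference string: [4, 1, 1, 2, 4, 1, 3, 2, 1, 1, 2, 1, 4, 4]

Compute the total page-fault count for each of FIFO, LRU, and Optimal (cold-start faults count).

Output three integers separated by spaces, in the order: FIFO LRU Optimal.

--- FIFO ---
  step 0: ref 4 -> FAULT, frames=[4,-,-] (faults so far: 1)
  step 1: ref 1 -> FAULT, frames=[4,1,-] (faults so far: 2)
  step 2: ref 1 -> HIT, frames=[4,1,-] (faults so far: 2)
  step 3: ref 2 -> FAULT, frames=[4,1,2] (faults so far: 3)
  step 4: ref 4 -> HIT, frames=[4,1,2] (faults so far: 3)
  step 5: ref 1 -> HIT, frames=[4,1,2] (faults so far: 3)
  step 6: ref 3 -> FAULT, evict 4, frames=[3,1,2] (faults so far: 4)
  step 7: ref 2 -> HIT, frames=[3,1,2] (faults so far: 4)
  step 8: ref 1 -> HIT, frames=[3,1,2] (faults so far: 4)
  step 9: ref 1 -> HIT, frames=[3,1,2] (faults so far: 4)
  step 10: ref 2 -> HIT, frames=[3,1,2] (faults so far: 4)
  step 11: ref 1 -> HIT, frames=[3,1,2] (faults so far: 4)
  step 12: ref 4 -> FAULT, evict 1, frames=[3,4,2] (faults so far: 5)
  step 13: ref 4 -> HIT, frames=[3,4,2] (faults so far: 5)
  FIFO total faults: 5
--- LRU ---
  step 0: ref 4 -> FAULT, frames=[4,-,-] (faults so far: 1)
  step 1: ref 1 -> FAULT, frames=[4,1,-] (faults so far: 2)
  step 2: ref 1 -> HIT, frames=[4,1,-] (faults so far: 2)
  step 3: ref 2 -> FAULT, frames=[4,1,2] (faults so far: 3)
  step 4: ref 4 -> HIT, frames=[4,1,2] (faults so far: 3)
  step 5: ref 1 -> HIT, frames=[4,1,2] (faults so far: 3)
  step 6: ref 3 -> FAULT, evict 2, frames=[4,1,3] (faults so far: 4)
  step 7: ref 2 -> FAULT, evict 4, frames=[2,1,3] (faults so far: 5)
  step 8: ref 1 -> HIT, frames=[2,1,3] (faults so far: 5)
  step 9: ref 1 -> HIT, frames=[2,1,3] (faults so far: 5)
  step 10: ref 2 -> HIT, frames=[2,1,3] (faults so far: 5)
  step 11: ref 1 -> HIT, frames=[2,1,3] (faults so far: 5)
  step 12: ref 4 -> FAULT, evict 3, frames=[2,1,4] (faults so far: 6)
  step 13: ref 4 -> HIT, frames=[2,1,4] (faults so far: 6)
  LRU total faults: 6
--- Optimal ---
  step 0: ref 4 -> FAULT, frames=[4,-,-] (faults so far: 1)
  step 1: ref 1 -> FAULT, frames=[4,1,-] (faults so far: 2)
  step 2: ref 1 -> HIT, frames=[4,1,-] (faults so far: 2)
  step 3: ref 2 -> FAULT, frames=[4,1,2] (faults so far: 3)
  step 4: ref 4 -> HIT, frames=[4,1,2] (faults so far: 3)
  step 5: ref 1 -> HIT, frames=[4,1,2] (faults so far: 3)
  step 6: ref 3 -> FAULT, evict 4, frames=[3,1,2] (faults so far: 4)
  step 7: ref 2 -> HIT, frames=[3,1,2] (faults so far: 4)
  step 8: ref 1 -> HIT, frames=[3,1,2] (faults so far: 4)
  step 9: ref 1 -> HIT, frames=[3,1,2] (faults so far: 4)
  step 10: ref 2 -> HIT, frames=[3,1,2] (faults so far: 4)
  step 11: ref 1 -> HIT, frames=[3,1,2] (faults so far: 4)
  step 12: ref 4 -> FAULT, evict 1, frames=[3,4,2] (faults so far: 5)
  step 13: ref 4 -> HIT, frames=[3,4,2] (faults so far: 5)
  Optimal total faults: 5

Answer: 5 6 5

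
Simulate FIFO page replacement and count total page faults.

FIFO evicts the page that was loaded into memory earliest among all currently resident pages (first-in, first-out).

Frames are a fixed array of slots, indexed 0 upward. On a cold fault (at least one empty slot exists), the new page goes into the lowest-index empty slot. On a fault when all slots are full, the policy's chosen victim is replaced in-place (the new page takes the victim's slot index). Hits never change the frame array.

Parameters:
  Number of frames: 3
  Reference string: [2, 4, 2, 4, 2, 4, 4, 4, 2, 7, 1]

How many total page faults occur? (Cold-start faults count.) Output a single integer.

Answer: 4

Derivation:
Step 0: ref 2 → FAULT, frames=[2,-,-]
Step 1: ref 4 → FAULT, frames=[2,4,-]
Step 2: ref 2 → HIT, frames=[2,4,-]
Step 3: ref 4 → HIT, frames=[2,4,-]
Step 4: ref 2 → HIT, frames=[2,4,-]
Step 5: ref 4 → HIT, frames=[2,4,-]
Step 6: ref 4 → HIT, frames=[2,4,-]
Step 7: ref 4 → HIT, frames=[2,4,-]
Step 8: ref 2 → HIT, frames=[2,4,-]
Step 9: ref 7 → FAULT, frames=[2,4,7]
Step 10: ref 1 → FAULT (evict 2), frames=[1,4,7]
Total faults: 4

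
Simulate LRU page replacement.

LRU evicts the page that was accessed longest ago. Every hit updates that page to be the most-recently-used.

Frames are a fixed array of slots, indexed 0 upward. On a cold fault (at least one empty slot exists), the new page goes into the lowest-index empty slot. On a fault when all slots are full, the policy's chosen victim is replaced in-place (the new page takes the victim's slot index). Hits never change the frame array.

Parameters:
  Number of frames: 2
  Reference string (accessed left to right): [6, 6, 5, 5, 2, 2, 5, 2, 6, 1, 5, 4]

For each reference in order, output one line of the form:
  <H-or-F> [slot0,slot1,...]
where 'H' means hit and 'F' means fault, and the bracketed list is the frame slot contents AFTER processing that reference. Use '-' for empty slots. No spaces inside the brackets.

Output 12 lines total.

F [6,-]
H [6,-]
F [6,5]
H [6,5]
F [2,5]
H [2,5]
H [2,5]
H [2,5]
F [2,6]
F [1,6]
F [1,5]
F [4,5]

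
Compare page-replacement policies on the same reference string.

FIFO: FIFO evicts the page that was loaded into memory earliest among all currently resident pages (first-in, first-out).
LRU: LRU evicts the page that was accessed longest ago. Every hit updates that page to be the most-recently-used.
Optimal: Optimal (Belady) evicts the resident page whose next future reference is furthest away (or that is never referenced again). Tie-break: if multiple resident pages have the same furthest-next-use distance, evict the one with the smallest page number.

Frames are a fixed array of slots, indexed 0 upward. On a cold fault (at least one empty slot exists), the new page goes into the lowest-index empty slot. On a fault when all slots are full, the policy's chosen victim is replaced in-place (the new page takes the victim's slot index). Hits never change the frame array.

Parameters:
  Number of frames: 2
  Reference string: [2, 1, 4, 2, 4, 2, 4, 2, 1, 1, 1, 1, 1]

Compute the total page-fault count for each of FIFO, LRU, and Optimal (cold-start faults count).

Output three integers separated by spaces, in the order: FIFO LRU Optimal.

Answer: 5 5 4

Derivation:
--- FIFO ---
  step 0: ref 2 -> FAULT, frames=[2,-] (faults so far: 1)
  step 1: ref 1 -> FAULT, frames=[2,1] (faults so far: 2)
  step 2: ref 4 -> FAULT, evict 2, frames=[4,1] (faults so far: 3)
  step 3: ref 2 -> FAULT, evict 1, frames=[4,2] (faults so far: 4)
  step 4: ref 4 -> HIT, frames=[4,2] (faults so far: 4)
  step 5: ref 2 -> HIT, frames=[4,2] (faults so far: 4)
  step 6: ref 4 -> HIT, frames=[4,2] (faults so far: 4)
  step 7: ref 2 -> HIT, frames=[4,2] (faults so far: 4)
  step 8: ref 1 -> FAULT, evict 4, frames=[1,2] (faults so far: 5)
  step 9: ref 1 -> HIT, frames=[1,2] (faults so far: 5)
  step 10: ref 1 -> HIT, frames=[1,2] (faults so far: 5)
  step 11: ref 1 -> HIT, frames=[1,2] (faults so far: 5)
  step 12: ref 1 -> HIT, frames=[1,2] (faults so far: 5)
  FIFO total faults: 5
--- LRU ---
  step 0: ref 2 -> FAULT, frames=[2,-] (faults so far: 1)
  step 1: ref 1 -> FAULT, frames=[2,1] (faults so far: 2)
  step 2: ref 4 -> FAULT, evict 2, frames=[4,1] (faults so far: 3)
  step 3: ref 2 -> FAULT, evict 1, frames=[4,2] (faults so far: 4)
  step 4: ref 4 -> HIT, frames=[4,2] (faults so far: 4)
  step 5: ref 2 -> HIT, frames=[4,2] (faults so far: 4)
  step 6: ref 4 -> HIT, frames=[4,2] (faults so far: 4)
  step 7: ref 2 -> HIT, frames=[4,2] (faults so far: 4)
  step 8: ref 1 -> FAULT, evict 4, frames=[1,2] (faults so far: 5)
  step 9: ref 1 -> HIT, frames=[1,2] (faults so far: 5)
  step 10: ref 1 -> HIT, frames=[1,2] (faults so far: 5)
  step 11: ref 1 -> HIT, frames=[1,2] (faults so far: 5)
  step 12: ref 1 -> HIT, frames=[1,2] (faults so far: 5)
  LRU total faults: 5
--- Optimal ---
  step 0: ref 2 -> FAULT, frames=[2,-] (faults so far: 1)
  step 1: ref 1 -> FAULT, frames=[2,1] (faults so far: 2)
  step 2: ref 4 -> FAULT, evict 1, frames=[2,4] (faults so far: 3)
  step 3: ref 2 -> HIT, frames=[2,4] (faults so far: 3)
  step 4: ref 4 -> HIT, frames=[2,4] (faults so far: 3)
  step 5: ref 2 -> HIT, frames=[2,4] (faults so far: 3)
  step 6: ref 4 -> HIT, frames=[2,4] (faults so far: 3)
  step 7: ref 2 -> HIT, frames=[2,4] (faults so far: 3)
  step 8: ref 1 -> FAULT, evict 2, frames=[1,4] (faults so far: 4)
  step 9: ref 1 -> HIT, frames=[1,4] (faults so far: 4)
  step 10: ref 1 -> HIT, frames=[1,4] (faults so far: 4)
  step 11: ref 1 -> HIT, frames=[1,4] (faults so far: 4)
  step 12: ref 1 -> HIT, frames=[1,4] (faults so far: 4)
  Optimal total faults: 4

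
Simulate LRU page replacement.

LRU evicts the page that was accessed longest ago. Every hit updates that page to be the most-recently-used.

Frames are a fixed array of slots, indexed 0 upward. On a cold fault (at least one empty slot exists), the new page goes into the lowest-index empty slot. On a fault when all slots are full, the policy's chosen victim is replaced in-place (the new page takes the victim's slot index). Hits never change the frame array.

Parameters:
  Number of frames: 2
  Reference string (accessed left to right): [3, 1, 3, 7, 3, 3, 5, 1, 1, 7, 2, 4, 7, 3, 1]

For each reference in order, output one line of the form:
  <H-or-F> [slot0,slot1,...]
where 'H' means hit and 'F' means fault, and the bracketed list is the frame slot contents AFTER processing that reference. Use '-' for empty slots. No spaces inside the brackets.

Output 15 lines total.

F [3,-]
F [3,1]
H [3,1]
F [3,7]
H [3,7]
H [3,7]
F [3,5]
F [1,5]
H [1,5]
F [1,7]
F [2,7]
F [2,4]
F [7,4]
F [7,3]
F [1,3]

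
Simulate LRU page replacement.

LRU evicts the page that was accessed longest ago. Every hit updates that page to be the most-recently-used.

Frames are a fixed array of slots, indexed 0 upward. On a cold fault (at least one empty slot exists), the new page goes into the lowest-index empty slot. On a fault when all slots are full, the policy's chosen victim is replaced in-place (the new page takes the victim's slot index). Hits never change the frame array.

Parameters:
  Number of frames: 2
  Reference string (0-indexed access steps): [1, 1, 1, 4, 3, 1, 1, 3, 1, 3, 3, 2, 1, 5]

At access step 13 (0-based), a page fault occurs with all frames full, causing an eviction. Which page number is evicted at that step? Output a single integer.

Step 0: ref 1 -> FAULT, frames=[1,-]
Step 1: ref 1 -> HIT, frames=[1,-]
Step 2: ref 1 -> HIT, frames=[1,-]
Step 3: ref 4 -> FAULT, frames=[1,4]
Step 4: ref 3 -> FAULT, evict 1, frames=[3,4]
Step 5: ref 1 -> FAULT, evict 4, frames=[3,1]
Step 6: ref 1 -> HIT, frames=[3,1]
Step 7: ref 3 -> HIT, frames=[3,1]
Step 8: ref 1 -> HIT, frames=[3,1]
Step 9: ref 3 -> HIT, frames=[3,1]
Step 10: ref 3 -> HIT, frames=[3,1]
Step 11: ref 2 -> FAULT, evict 1, frames=[3,2]
Step 12: ref 1 -> FAULT, evict 3, frames=[1,2]
Step 13: ref 5 -> FAULT, evict 2, frames=[1,5]
At step 13: evicted page 2

Answer: 2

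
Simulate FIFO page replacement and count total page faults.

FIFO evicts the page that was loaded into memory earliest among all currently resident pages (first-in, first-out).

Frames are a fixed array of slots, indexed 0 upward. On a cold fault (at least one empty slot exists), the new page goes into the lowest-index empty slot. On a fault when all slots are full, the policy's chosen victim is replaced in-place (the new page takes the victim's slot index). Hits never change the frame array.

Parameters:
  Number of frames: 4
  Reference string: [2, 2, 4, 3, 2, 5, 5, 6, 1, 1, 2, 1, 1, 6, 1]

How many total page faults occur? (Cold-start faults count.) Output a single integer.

Answer: 7

Derivation:
Step 0: ref 2 → FAULT, frames=[2,-,-,-]
Step 1: ref 2 → HIT, frames=[2,-,-,-]
Step 2: ref 4 → FAULT, frames=[2,4,-,-]
Step 3: ref 3 → FAULT, frames=[2,4,3,-]
Step 4: ref 2 → HIT, frames=[2,4,3,-]
Step 5: ref 5 → FAULT, frames=[2,4,3,5]
Step 6: ref 5 → HIT, frames=[2,4,3,5]
Step 7: ref 6 → FAULT (evict 2), frames=[6,4,3,5]
Step 8: ref 1 → FAULT (evict 4), frames=[6,1,3,5]
Step 9: ref 1 → HIT, frames=[6,1,3,5]
Step 10: ref 2 → FAULT (evict 3), frames=[6,1,2,5]
Step 11: ref 1 → HIT, frames=[6,1,2,5]
Step 12: ref 1 → HIT, frames=[6,1,2,5]
Step 13: ref 6 → HIT, frames=[6,1,2,5]
Step 14: ref 1 → HIT, frames=[6,1,2,5]
Total faults: 7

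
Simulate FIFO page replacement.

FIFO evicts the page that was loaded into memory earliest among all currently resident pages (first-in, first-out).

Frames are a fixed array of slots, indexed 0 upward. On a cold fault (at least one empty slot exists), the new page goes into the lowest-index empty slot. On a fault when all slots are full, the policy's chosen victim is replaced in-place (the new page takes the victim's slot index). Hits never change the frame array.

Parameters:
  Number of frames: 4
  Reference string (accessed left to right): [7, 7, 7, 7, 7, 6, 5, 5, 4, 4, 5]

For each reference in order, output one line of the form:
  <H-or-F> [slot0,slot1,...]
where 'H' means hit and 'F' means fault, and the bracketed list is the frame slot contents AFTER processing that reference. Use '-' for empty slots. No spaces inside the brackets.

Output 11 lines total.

F [7,-,-,-]
H [7,-,-,-]
H [7,-,-,-]
H [7,-,-,-]
H [7,-,-,-]
F [7,6,-,-]
F [7,6,5,-]
H [7,6,5,-]
F [7,6,5,4]
H [7,6,5,4]
H [7,6,5,4]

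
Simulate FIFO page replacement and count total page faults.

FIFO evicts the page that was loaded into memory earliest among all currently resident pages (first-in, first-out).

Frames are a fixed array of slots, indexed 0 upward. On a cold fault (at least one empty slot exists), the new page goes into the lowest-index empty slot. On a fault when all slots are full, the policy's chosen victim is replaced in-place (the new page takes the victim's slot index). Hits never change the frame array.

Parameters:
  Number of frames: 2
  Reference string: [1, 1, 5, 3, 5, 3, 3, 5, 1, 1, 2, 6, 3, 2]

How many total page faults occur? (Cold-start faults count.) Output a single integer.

Step 0: ref 1 → FAULT, frames=[1,-]
Step 1: ref 1 → HIT, frames=[1,-]
Step 2: ref 5 → FAULT, frames=[1,5]
Step 3: ref 3 → FAULT (evict 1), frames=[3,5]
Step 4: ref 5 → HIT, frames=[3,5]
Step 5: ref 3 → HIT, frames=[3,5]
Step 6: ref 3 → HIT, frames=[3,5]
Step 7: ref 5 → HIT, frames=[3,5]
Step 8: ref 1 → FAULT (evict 5), frames=[3,1]
Step 9: ref 1 → HIT, frames=[3,1]
Step 10: ref 2 → FAULT (evict 3), frames=[2,1]
Step 11: ref 6 → FAULT (evict 1), frames=[2,6]
Step 12: ref 3 → FAULT (evict 2), frames=[3,6]
Step 13: ref 2 → FAULT (evict 6), frames=[3,2]
Total faults: 8

Answer: 8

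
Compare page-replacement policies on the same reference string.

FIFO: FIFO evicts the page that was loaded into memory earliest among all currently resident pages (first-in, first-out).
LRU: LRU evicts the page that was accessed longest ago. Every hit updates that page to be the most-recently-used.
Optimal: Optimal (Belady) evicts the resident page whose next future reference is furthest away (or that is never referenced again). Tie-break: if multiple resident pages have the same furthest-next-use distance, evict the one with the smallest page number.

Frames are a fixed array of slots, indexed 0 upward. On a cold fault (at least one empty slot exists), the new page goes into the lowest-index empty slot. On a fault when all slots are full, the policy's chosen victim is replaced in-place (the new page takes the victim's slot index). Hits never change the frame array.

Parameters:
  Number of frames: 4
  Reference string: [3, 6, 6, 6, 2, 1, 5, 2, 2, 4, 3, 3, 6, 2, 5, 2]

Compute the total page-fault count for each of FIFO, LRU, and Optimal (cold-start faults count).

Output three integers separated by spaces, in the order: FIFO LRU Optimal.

--- FIFO ---
  step 0: ref 3 -> FAULT, frames=[3,-,-,-] (faults so far: 1)
  step 1: ref 6 -> FAULT, frames=[3,6,-,-] (faults so far: 2)
  step 2: ref 6 -> HIT, frames=[3,6,-,-] (faults so far: 2)
  step 3: ref 6 -> HIT, frames=[3,6,-,-] (faults so far: 2)
  step 4: ref 2 -> FAULT, frames=[3,6,2,-] (faults so far: 3)
  step 5: ref 1 -> FAULT, frames=[3,6,2,1] (faults so far: 4)
  step 6: ref 5 -> FAULT, evict 3, frames=[5,6,2,1] (faults so far: 5)
  step 7: ref 2 -> HIT, frames=[5,6,2,1] (faults so far: 5)
  step 8: ref 2 -> HIT, frames=[5,6,2,1] (faults so far: 5)
  step 9: ref 4 -> FAULT, evict 6, frames=[5,4,2,1] (faults so far: 6)
  step 10: ref 3 -> FAULT, evict 2, frames=[5,4,3,1] (faults so far: 7)
  step 11: ref 3 -> HIT, frames=[5,4,3,1] (faults so far: 7)
  step 12: ref 6 -> FAULT, evict 1, frames=[5,4,3,6] (faults so far: 8)
  step 13: ref 2 -> FAULT, evict 5, frames=[2,4,3,6] (faults so far: 9)
  step 14: ref 5 -> FAULT, evict 4, frames=[2,5,3,6] (faults so far: 10)
  step 15: ref 2 -> HIT, frames=[2,5,3,6] (faults so far: 10)
  FIFO total faults: 10
--- LRU ---
  step 0: ref 3 -> FAULT, frames=[3,-,-,-] (faults so far: 1)
  step 1: ref 6 -> FAULT, frames=[3,6,-,-] (faults so far: 2)
  step 2: ref 6 -> HIT, frames=[3,6,-,-] (faults so far: 2)
  step 3: ref 6 -> HIT, frames=[3,6,-,-] (faults so far: 2)
  step 4: ref 2 -> FAULT, frames=[3,6,2,-] (faults so far: 3)
  step 5: ref 1 -> FAULT, frames=[3,6,2,1] (faults so far: 4)
  step 6: ref 5 -> FAULT, evict 3, frames=[5,6,2,1] (faults so far: 5)
  step 7: ref 2 -> HIT, frames=[5,6,2,1] (faults so far: 5)
  step 8: ref 2 -> HIT, frames=[5,6,2,1] (faults so far: 5)
  step 9: ref 4 -> FAULT, evict 6, frames=[5,4,2,1] (faults so far: 6)
  step 10: ref 3 -> FAULT, evict 1, frames=[5,4,2,3] (faults so far: 7)
  step 11: ref 3 -> HIT, frames=[5,4,2,3] (faults so far: 7)
  step 12: ref 6 -> FAULT, evict 5, frames=[6,4,2,3] (faults so far: 8)
  step 13: ref 2 -> HIT, frames=[6,4,2,3] (faults so far: 8)
  step 14: ref 5 -> FAULT, evict 4, frames=[6,5,2,3] (faults so far: 9)
  step 15: ref 2 -> HIT, frames=[6,5,2,3] (faults so far: 9)
  LRU total faults: 9
--- Optimal ---
  step 0: ref 3 -> FAULT, frames=[3,-,-,-] (faults so far: 1)
  step 1: ref 6 -> FAULT, frames=[3,6,-,-] (faults so far: 2)
  step 2: ref 6 -> HIT, frames=[3,6,-,-] (faults so far: 2)
  step 3: ref 6 -> HIT, frames=[3,6,-,-] (faults so far: 2)
  step 4: ref 2 -> FAULT, frames=[3,6,2,-] (faults so far: 3)
  step 5: ref 1 -> FAULT, frames=[3,6,2,1] (faults so far: 4)
  step 6: ref 5 -> FAULT, evict 1, frames=[3,6,2,5] (faults so far: 5)
  step 7: ref 2 -> HIT, frames=[3,6,2,5] (faults so far: 5)
  step 8: ref 2 -> HIT, frames=[3,6,2,5] (faults so far: 5)
  step 9: ref 4 -> FAULT, evict 5, frames=[3,6,2,4] (faults so far: 6)
  step 10: ref 3 -> HIT, frames=[3,6,2,4] (faults so far: 6)
  step 11: ref 3 -> HIT, frames=[3,6,2,4] (faults so far: 6)
  step 12: ref 6 -> HIT, frames=[3,6,2,4] (faults so far: 6)
  step 13: ref 2 -> HIT, frames=[3,6,2,4] (faults so far: 6)
  step 14: ref 5 -> FAULT, evict 3, frames=[5,6,2,4] (faults so far: 7)
  step 15: ref 2 -> HIT, frames=[5,6,2,4] (faults so far: 7)
  Optimal total faults: 7

Answer: 10 9 7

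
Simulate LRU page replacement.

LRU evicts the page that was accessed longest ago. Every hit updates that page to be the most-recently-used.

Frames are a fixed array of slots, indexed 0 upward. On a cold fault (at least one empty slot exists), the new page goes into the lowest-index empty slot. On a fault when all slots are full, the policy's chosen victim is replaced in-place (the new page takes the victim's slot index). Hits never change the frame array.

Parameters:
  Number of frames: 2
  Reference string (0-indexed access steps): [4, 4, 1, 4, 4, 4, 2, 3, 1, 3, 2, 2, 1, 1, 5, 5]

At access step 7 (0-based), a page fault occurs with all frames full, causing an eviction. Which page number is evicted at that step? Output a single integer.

Step 0: ref 4 -> FAULT, frames=[4,-]
Step 1: ref 4 -> HIT, frames=[4,-]
Step 2: ref 1 -> FAULT, frames=[4,1]
Step 3: ref 4 -> HIT, frames=[4,1]
Step 4: ref 4 -> HIT, frames=[4,1]
Step 5: ref 4 -> HIT, frames=[4,1]
Step 6: ref 2 -> FAULT, evict 1, frames=[4,2]
Step 7: ref 3 -> FAULT, evict 4, frames=[3,2]
At step 7: evicted page 4

Answer: 4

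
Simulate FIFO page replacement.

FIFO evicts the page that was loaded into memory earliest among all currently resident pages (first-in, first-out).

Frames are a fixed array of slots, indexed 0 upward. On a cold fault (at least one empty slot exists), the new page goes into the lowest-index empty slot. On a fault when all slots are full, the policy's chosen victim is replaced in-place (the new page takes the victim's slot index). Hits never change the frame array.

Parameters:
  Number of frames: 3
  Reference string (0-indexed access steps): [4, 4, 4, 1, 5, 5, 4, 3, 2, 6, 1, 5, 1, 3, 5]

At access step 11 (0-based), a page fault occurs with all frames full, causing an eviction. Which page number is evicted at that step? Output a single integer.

Step 0: ref 4 -> FAULT, frames=[4,-,-]
Step 1: ref 4 -> HIT, frames=[4,-,-]
Step 2: ref 4 -> HIT, frames=[4,-,-]
Step 3: ref 1 -> FAULT, frames=[4,1,-]
Step 4: ref 5 -> FAULT, frames=[4,1,5]
Step 5: ref 5 -> HIT, frames=[4,1,5]
Step 6: ref 4 -> HIT, frames=[4,1,5]
Step 7: ref 3 -> FAULT, evict 4, frames=[3,1,5]
Step 8: ref 2 -> FAULT, evict 1, frames=[3,2,5]
Step 9: ref 6 -> FAULT, evict 5, frames=[3,2,6]
Step 10: ref 1 -> FAULT, evict 3, frames=[1,2,6]
Step 11: ref 5 -> FAULT, evict 2, frames=[1,5,6]
At step 11: evicted page 2

Answer: 2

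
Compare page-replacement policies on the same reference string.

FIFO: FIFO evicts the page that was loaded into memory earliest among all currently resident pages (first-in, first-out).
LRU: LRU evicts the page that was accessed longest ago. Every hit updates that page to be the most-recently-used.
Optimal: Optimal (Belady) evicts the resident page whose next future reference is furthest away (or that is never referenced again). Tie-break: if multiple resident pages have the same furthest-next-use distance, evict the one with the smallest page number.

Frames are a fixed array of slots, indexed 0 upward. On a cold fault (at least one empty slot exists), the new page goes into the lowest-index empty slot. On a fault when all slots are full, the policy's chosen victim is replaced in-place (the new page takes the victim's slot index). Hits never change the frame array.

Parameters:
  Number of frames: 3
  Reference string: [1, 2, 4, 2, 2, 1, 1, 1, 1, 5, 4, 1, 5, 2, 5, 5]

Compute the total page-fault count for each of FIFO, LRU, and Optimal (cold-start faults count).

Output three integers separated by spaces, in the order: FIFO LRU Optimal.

--- FIFO ---
  step 0: ref 1 -> FAULT, frames=[1,-,-] (faults so far: 1)
  step 1: ref 2 -> FAULT, frames=[1,2,-] (faults so far: 2)
  step 2: ref 4 -> FAULT, frames=[1,2,4] (faults so far: 3)
  step 3: ref 2 -> HIT, frames=[1,2,4] (faults so far: 3)
  step 4: ref 2 -> HIT, frames=[1,2,4] (faults so far: 3)
  step 5: ref 1 -> HIT, frames=[1,2,4] (faults so far: 3)
  step 6: ref 1 -> HIT, frames=[1,2,4] (faults so far: 3)
  step 7: ref 1 -> HIT, frames=[1,2,4] (faults so far: 3)
  step 8: ref 1 -> HIT, frames=[1,2,4] (faults so far: 3)
  step 9: ref 5 -> FAULT, evict 1, frames=[5,2,4] (faults so far: 4)
  step 10: ref 4 -> HIT, frames=[5,2,4] (faults so far: 4)
  step 11: ref 1 -> FAULT, evict 2, frames=[5,1,4] (faults so far: 5)
  step 12: ref 5 -> HIT, frames=[5,1,4] (faults so far: 5)
  step 13: ref 2 -> FAULT, evict 4, frames=[5,1,2] (faults so far: 6)
  step 14: ref 5 -> HIT, frames=[5,1,2] (faults so far: 6)
  step 15: ref 5 -> HIT, frames=[5,1,2] (faults so far: 6)
  FIFO total faults: 6
--- LRU ---
  step 0: ref 1 -> FAULT, frames=[1,-,-] (faults so far: 1)
  step 1: ref 2 -> FAULT, frames=[1,2,-] (faults so far: 2)
  step 2: ref 4 -> FAULT, frames=[1,2,4] (faults so far: 3)
  step 3: ref 2 -> HIT, frames=[1,2,4] (faults so far: 3)
  step 4: ref 2 -> HIT, frames=[1,2,4] (faults so far: 3)
  step 5: ref 1 -> HIT, frames=[1,2,4] (faults so far: 3)
  step 6: ref 1 -> HIT, frames=[1,2,4] (faults so far: 3)
  step 7: ref 1 -> HIT, frames=[1,2,4] (faults so far: 3)
  step 8: ref 1 -> HIT, frames=[1,2,4] (faults so far: 3)
  step 9: ref 5 -> FAULT, evict 4, frames=[1,2,5] (faults so far: 4)
  step 10: ref 4 -> FAULT, evict 2, frames=[1,4,5] (faults so far: 5)
  step 11: ref 1 -> HIT, frames=[1,4,5] (faults so far: 5)
  step 12: ref 5 -> HIT, frames=[1,4,5] (faults so far: 5)
  step 13: ref 2 -> FAULT, evict 4, frames=[1,2,5] (faults so far: 6)
  step 14: ref 5 -> HIT, frames=[1,2,5] (faults so far: 6)
  step 15: ref 5 -> HIT, frames=[1,2,5] (faults so far: 6)
  LRU total faults: 6
--- Optimal ---
  step 0: ref 1 -> FAULT, frames=[1,-,-] (faults so far: 1)
  step 1: ref 2 -> FAULT, frames=[1,2,-] (faults so far: 2)
  step 2: ref 4 -> FAULT, frames=[1,2,4] (faults so far: 3)
  step 3: ref 2 -> HIT, frames=[1,2,4] (faults so far: 3)
  step 4: ref 2 -> HIT, frames=[1,2,4] (faults so far: 3)
  step 5: ref 1 -> HIT, frames=[1,2,4] (faults so far: 3)
  step 6: ref 1 -> HIT, frames=[1,2,4] (faults so far: 3)
  step 7: ref 1 -> HIT, frames=[1,2,4] (faults so far: 3)
  step 8: ref 1 -> HIT, frames=[1,2,4] (faults so far: 3)
  step 9: ref 5 -> FAULT, evict 2, frames=[1,5,4] (faults so far: 4)
  step 10: ref 4 -> HIT, frames=[1,5,4] (faults so far: 4)
  step 11: ref 1 -> HIT, frames=[1,5,4] (faults so far: 4)
  step 12: ref 5 -> HIT, frames=[1,5,4] (faults so far: 4)
  step 13: ref 2 -> FAULT, evict 1, frames=[2,5,4] (faults so far: 5)
  step 14: ref 5 -> HIT, frames=[2,5,4] (faults so far: 5)
  step 15: ref 5 -> HIT, frames=[2,5,4] (faults so far: 5)
  Optimal total faults: 5

Answer: 6 6 5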